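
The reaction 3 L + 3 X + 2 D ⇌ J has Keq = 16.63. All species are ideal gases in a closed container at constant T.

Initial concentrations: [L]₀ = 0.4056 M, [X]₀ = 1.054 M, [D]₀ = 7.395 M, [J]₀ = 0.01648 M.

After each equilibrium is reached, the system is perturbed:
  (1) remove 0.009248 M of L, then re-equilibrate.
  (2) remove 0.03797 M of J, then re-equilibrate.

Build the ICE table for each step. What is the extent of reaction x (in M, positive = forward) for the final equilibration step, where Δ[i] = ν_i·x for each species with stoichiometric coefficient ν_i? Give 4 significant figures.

x = 0.002334 M

Q₀ = 0.003857 vs Keq = 16.63 ⇒ Q<K, forward
Step 1:
                   L          X          D          J
  init        0.4056      1.054      7.395    0.01648
  Δ          -0.3322    -0.3322    -0.2215     0.1107
  eq         0.07339     0.7218      7.174     0.1272
  solve Keq expr → x = 0.1107; check Q = 16.63
Then remove 0.009248 M of L.
Step 2:
                   L          X          D          J
  init       0.06414     0.7218      7.174     0.1272
  Δ         0.007912   0.007912   0.005275  -0.002637
  eq         0.07206     0.7297      7.179     0.1246
  solve Keq expr → x = -0.002637; check Q = 16.63
Then remove 0.03797 M of J.
Step 3:
                   L          X          D          J
  init       0.07206     0.7297      7.179    0.08661
  Δ        -0.007003  -0.007003  -0.004668   0.002334
  eq         0.06505     0.7227      7.174    0.08894
  solve Keq expr → x = 0.002334; check Q = 16.63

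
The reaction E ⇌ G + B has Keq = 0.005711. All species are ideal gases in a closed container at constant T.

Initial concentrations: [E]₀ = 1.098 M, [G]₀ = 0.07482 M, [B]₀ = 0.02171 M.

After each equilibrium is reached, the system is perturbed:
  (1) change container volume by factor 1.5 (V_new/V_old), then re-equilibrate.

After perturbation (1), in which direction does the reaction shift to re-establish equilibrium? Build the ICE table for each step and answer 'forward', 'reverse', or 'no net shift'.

Q₀ = 0.001479 vs Keq = 0.005711 ⇒ Q<K, forward
Step 1:
                    E           G           B
  init          1.098     0.07482     0.02171
  Δ          -0.03408     0.03408     0.03408
  eq            1.064      0.1089     0.05579
  solve Keq expr → x = 0.03408; check Q = 0.005711
Then change container volume by factor 1.5 (V_new/V_old).
Step 2:
                    E           G           B
  init         0.7093      0.0726      0.0372
  Δ           -0.0107      0.0107      0.0107
  eq           0.6986      0.0833     0.04789
  solve Keq expr → x = 0.0107; check Q = 0.005711

Direction: forward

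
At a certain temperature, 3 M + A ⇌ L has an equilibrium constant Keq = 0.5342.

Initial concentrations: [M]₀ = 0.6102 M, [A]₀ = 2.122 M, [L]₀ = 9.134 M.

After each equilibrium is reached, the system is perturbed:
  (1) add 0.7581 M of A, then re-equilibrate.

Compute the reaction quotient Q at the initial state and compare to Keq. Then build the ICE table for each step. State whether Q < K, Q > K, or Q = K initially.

Q₀ = 18.95 vs Keq = 0.5342 ⇒ Q>K, reverse
Step 1:
                  M         A         L
  I          0.6102     2.122     9.134
  C           1.249    0.4164   -0.4164
  E           1.859     2.538     8.718
  solve Keq expr → x = -0.4164; check Q = 0.5342
Then add 0.7581 M of A.
Step 2:
                  M         A         L
  I           1.859     3.297     8.718
  C         -0.1437  -0.04788   0.04788
  E           1.716     3.249     8.765
  solve Keq expr → x = 0.04788; check Q = 0.5342

Q₀ = 18.95; Q > K (proceeds reverse)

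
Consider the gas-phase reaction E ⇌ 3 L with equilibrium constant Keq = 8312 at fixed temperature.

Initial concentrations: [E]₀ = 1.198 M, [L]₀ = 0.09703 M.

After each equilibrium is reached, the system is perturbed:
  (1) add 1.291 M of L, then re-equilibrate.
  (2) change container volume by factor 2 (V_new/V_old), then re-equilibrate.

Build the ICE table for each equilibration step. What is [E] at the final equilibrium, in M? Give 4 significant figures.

[E]_eq = 0.001847 M

Q₀ = 7.6254e-04 vs Keq = 8312 ⇒ Q<K, forward
Step 1:
                   E          L
  init         1.198    0.09703
  Δ           -1.192      3.576
  eq        0.005962      3.673
  solve Keq expr → x = 1.192; check Q = 8312
Then add 1.291 M of L.
Step 2:
                   E          L
  init      0.005962      4.964
  Δ         0.008529   -0.02559
  eq         0.01449      4.939
  solve Keq expr → x = -0.008529; check Q = 8312
Then change container volume by factor 2 (V_new/V_old).
Step 3:
                   E          L
  init      0.007245      2.469
  Δ        -0.005398    0.01619
  eq        0.001847      2.485
  solve Keq expr → x = 0.005398; check Q = 8312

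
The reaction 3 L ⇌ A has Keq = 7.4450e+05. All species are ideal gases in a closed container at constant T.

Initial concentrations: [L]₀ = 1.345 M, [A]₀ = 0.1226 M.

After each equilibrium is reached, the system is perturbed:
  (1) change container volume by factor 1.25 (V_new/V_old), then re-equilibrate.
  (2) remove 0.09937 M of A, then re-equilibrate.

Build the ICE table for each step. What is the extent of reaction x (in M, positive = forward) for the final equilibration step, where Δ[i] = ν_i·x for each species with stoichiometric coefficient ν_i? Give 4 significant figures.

Q₀ = 0.05039 vs Keq = 7.4450e+05 ⇒ Q<K, forward
Step 1:
                    L           A
  Initial       1.345      0.1226
  Change       -1.336      0.4453
  Equil      0.009137      0.5679
  solve Keq expr → x = 0.4453; check Q = 7.4450e+05
Then change container volume by factor 1.25 (V_new/V_old).
Step 2:
                    L           A
  Initial     0.00731      0.4543
  Change      0.00117 -3.9000e-04
  Equil       0.00848      0.4539
  solve Keq expr → x = -3.9000e-04; check Q = 7.4450e+05
Then remove 0.09937 M of A.
Step 3:
                    L           A
  Initial     0.00848      0.3546
  Change  -6.6873e-04  2.2291e-04
  Equil      0.007811      0.3548
  solve Keq expr → x = 2.2291e-04; check Q = 7.4450e+05

x = 2.2291e-04 M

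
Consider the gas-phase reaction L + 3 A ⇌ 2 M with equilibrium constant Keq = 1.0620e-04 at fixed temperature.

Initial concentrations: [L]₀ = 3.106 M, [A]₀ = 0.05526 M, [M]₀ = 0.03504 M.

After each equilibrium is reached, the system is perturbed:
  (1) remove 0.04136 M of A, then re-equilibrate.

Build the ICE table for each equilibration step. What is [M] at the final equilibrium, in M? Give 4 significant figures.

[M]_eq = 3.0879e-04 M

Q₀ = 2.343 vs Keq = 1.0620e-04 ⇒ Q>K, reverse
Step 1:
                  L         A         M
  Initial     3.106   0.05526   0.03504
  Change     0.0172   0.05161   -0.0344
  Equil       3.123    0.1069 6.3624e-04
  solve Keq expr → x = -0.0172; check Q = 1.0620e-04
Then remove 0.04136 M of A.
Step 2:
                  L         A         M
  Initial     3.123   0.06551 6.3624e-04
  Change  1.6373e-04 4.9118e-04 -3.2745e-04
  Equil       3.123     0.066 3.0879e-04
  solve Keq expr → x = -1.6373e-04; check Q = 1.0620e-04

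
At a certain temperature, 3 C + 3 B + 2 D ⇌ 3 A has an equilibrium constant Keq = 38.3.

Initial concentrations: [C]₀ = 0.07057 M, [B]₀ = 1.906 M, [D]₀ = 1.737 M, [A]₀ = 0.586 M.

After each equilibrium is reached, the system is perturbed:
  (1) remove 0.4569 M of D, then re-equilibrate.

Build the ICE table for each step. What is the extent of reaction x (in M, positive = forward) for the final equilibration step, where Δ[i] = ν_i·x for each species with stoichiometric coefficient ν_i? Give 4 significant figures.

Q₀ = 27.41 vs Keq = 38.3 ⇒ Q<K, forward
Step 1:
                  C         B         D         A
  Initial   0.07057     1.906     1.737     0.586
  Change  -0.006434 -0.006434 -0.004289  0.006434
  Equil     0.06414       1.9     1.733    0.5924
  solve Keq expr → x = 0.002145; check Q = 38.3
Then remove 0.4569 M of D.
Step 2:
                  C         B         D         A
  Initial   0.06414       1.9     1.276    0.5924
  Change     0.0121    0.0121  0.008069   -0.0121
  Equil     0.07624     1.912     1.284    0.5803
  solve Keq expr → x = -0.004034; check Q = 38.3

x = -0.004034 M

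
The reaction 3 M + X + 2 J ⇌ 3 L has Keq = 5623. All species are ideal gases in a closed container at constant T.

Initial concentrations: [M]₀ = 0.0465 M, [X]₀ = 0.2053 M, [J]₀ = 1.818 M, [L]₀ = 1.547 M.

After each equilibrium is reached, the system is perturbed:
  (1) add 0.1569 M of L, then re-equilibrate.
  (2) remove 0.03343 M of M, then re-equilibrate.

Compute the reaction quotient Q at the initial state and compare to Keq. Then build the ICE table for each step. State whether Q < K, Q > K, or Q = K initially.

Q₀ = 5.4267e+04 vs Keq = 5623 ⇒ Q>K, reverse
Step 1:
                  M         X         J         L
  Initial    0.0465    0.2053     1.818     1.547
  Change    0.04621    0.0154   0.03081  -0.04621
  Equil     0.09271    0.2207     1.849     1.501
  solve Keq expr → x = -0.0154; check Q = 5623
Then add 0.1569 M of L.
Step 2:
                  M         X         J         L
  Initial   0.09271    0.2207     1.849     1.658
  Change   0.008525  0.002842  0.005683 -0.008525
  Equil      0.1012    0.2235     1.854     1.649
  solve Keq expr → x = -0.002842; check Q = 5623
Then remove 0.03343 M of M.
Step 3:
                  M         X         J         L
  Initial   0.06781    0.2235     1.854     1.649
  Change    0.02951  0.009838   0.01968  -0.02951
  Equil     0.09732    0.2334     1.874      1.62
  solve Keq expr → x = -0.009838; check Q = 5623

Q₀ = 5.4267e+04; Q > K (proceeds reverse)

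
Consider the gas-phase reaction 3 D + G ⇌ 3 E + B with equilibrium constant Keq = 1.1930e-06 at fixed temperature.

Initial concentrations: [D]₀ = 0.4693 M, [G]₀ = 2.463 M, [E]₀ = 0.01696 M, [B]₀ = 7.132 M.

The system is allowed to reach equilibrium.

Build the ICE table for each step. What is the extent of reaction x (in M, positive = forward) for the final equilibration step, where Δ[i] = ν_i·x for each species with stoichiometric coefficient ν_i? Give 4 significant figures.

Q₀ = 1.3667e-04 vs Keq = 1.1930e-06 ⇒ Q>K, reverse
Step 1:
                  D         G         E         B
  I          0.4693     2.463   0.01696     7.132
  C         0.01337  0.004455  -0.01337 -0.004455
  E          0.4827     2.467  0.003594     7.128
  solve Keq expr → x = -0.004455; check Q = 1.1930e-06

x = -0.004455 M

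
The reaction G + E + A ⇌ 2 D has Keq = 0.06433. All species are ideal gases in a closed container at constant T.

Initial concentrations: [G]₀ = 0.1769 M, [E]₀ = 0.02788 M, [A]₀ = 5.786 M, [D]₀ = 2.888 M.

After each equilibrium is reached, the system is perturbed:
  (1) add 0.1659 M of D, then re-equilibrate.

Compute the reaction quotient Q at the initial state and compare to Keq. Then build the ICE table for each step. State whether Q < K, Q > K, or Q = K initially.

Q₀ = 292.3 vs Keq = 0.06433 ⇒ Q>K, reverse
Step 1:
                  G         E         A         D
  I          0.1769   0.02788     5.786     2.888
  C           1.059     1.059     1.059    -2.119
  E           1.236     1.087     6.845    0.7693
  solve Keq expr → x = -1.059; check Q = 0.06433
Then add 0.1659 M of D.
Step 2:
                  G         E         A         D
  I           1.236     1.087     6.845    0.9352
  C          0.0609    0.0609    0.0609   -0.1218
  E           1.297     1.148     6.906    0.8134
  solve Keq expr → x = -0.0609; check Q = 0.06433

Q₀ = 292.3; Q > K (proceeds reverse)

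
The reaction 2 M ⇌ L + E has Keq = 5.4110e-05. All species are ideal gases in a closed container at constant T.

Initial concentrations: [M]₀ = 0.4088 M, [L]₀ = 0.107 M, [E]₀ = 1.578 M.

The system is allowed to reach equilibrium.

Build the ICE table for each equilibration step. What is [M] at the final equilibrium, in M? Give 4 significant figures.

Q₀ = 1.01 vs Keq = 5.4110e-05 ⇒ Q>K, reverse
Step 1:
                    M           L           E
  init         0.4088       0.107       1.578
  Δ             0.214      -0.107      -0.107
  eq           0.6228  1.4267e-05       1.471
  solve Keq expr → x = -0.107; check Q = 5.4110e-05

[M]_eq = 0.6228 M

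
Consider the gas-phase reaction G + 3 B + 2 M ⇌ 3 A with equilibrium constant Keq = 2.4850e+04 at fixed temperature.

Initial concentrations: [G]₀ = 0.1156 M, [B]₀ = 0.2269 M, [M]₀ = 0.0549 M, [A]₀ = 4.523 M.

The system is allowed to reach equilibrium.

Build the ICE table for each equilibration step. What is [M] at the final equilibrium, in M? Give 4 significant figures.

Q₀ = 2.2734e+07 vs Keq = 2.4850e+04 ⇒ Q>K, reverse
Step 1:
                  G         B         M         A
  I          0.1156    0.2269    0.0549     4.523
  C          0.1102    0.3306    0.2204   -0.3306
  E          0.2258    0.5575    0.2753     4.192
  solve Keq expr → x = -0.1102; check Q = 2.4850e+04

[M]_eq = 0.2753 M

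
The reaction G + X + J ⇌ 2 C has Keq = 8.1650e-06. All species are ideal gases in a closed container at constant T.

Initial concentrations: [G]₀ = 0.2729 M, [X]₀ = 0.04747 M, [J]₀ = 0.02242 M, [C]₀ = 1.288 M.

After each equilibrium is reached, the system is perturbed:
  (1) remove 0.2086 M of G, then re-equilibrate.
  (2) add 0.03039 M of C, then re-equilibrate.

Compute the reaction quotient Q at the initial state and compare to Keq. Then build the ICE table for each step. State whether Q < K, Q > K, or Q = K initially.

Q₀ = 5712; Q > K (proceeds reverse)

Q₀ = 5712 vs Keq = 8.1650e-06 ⇒ Q>K, reverse
Step 1:
                   G          X          J          C
  I           0.2729    0.04747    0.02242      1.288
  C           0.6431     0.6431     0.6431     -1.286
  E            0.916     0.6905     0.6655   0.001854
  solve Keq expr → x = -0.6431; check Q = 8.1650e-06
Then remove 0.2086 M of G.
Step 2:
                   G          X          J          C
  I           0.7074     0.6905     0.6655   0.001854
  C       1.1216e-04 1.1216e-04 1.1216e-04 -2.2432e-04
  E           0.7075     0.6907     0.6656    0.00163
  solve Keq expr → x = -1.1216e-04; check Q = 8.1650e-06
Then add 0.03039 M of C.
Step 3:
                   G          X          J          C
  I           0.7075     0.6907     0.6656    0.03202
  C          0.01517    0.01517    0.01517   -0.03034
  E           0.7227     0.7058     0.6808   0.001684
  solve Keq expr → x = -0.01517; check Q = 8.1650e-06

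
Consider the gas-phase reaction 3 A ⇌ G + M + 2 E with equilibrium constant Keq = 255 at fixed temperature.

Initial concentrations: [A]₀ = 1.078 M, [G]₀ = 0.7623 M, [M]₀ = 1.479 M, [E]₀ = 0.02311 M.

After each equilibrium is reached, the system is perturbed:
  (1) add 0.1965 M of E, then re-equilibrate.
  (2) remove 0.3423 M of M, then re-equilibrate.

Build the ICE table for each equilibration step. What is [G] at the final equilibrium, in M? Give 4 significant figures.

[G]_eq = 1.068 M

Q₀ = 4.8066e-04 vs Keq = 255 ⇒ Q<K, forward
Step 1:
                   A          G          M          E
  I            1.078     0.7623      1.479    0.02311
  C          -0.9318     0.3106     0.3106     0.6212
  E           0.1462      1.073       1.79     0.6443
  solve Keq expr → x = 0.3106; check Q = 255
Then add 0.1965 M of E.
Step 2:
                   A          G          M          E
  I           0.1462      1.073       1.79     0.8408
  C          0.02532  -0.008441  -0.008441   -0.01688
  E           0.1715      1.064      1.781     0.8239
  solve Keq expr → x = -0.008441; check Q = 255
Then remove 0.3423 M of M.
Step 3:
                   A          G          M          E
  I           0.1715      1.064      1.439     0.8239
  C         -0.01056   0.003521   0.003521   0.007041
  E            0.161      1.068      1.442      0.831
  solve Keq expr → x = 0.003521; check Q = 255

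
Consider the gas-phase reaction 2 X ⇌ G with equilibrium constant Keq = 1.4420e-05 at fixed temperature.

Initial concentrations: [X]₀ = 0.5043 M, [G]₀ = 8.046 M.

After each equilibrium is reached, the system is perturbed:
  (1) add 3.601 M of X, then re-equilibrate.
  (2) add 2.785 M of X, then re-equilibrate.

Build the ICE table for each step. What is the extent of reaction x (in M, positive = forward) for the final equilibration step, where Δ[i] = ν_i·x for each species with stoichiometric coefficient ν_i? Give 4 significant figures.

x = 0.001731 M

Q₀ = 31.64 vs Keq = 1.4420e-05 ⇒ Q>K, reverse
Step 1:
                   X          G
  Initial     0.5043      8.046
  Change       16.08     -8.042
  Equil        16.59   0.003968
  solve Keq expr → x = -8.042; check Q = 1.4420e-05
Then add 3.601 M of X.
Step 2:
                   X          G
  Initial      20.19   0.003968
  Change   -0.003815   0.001908
  Equil        20.19   0.005876
  solve Keq expr → x = 0.001908; check Q = 1.4420e-05
Then add 2.785 M of X.
Step 3:
                   X          G
  Initial      22.97   0.005876
  Change   -0.003462   0.001731
  Equil        22.97   0.007606
  solve Keq expr → x = 0.001731; check Q = 1.4420e-05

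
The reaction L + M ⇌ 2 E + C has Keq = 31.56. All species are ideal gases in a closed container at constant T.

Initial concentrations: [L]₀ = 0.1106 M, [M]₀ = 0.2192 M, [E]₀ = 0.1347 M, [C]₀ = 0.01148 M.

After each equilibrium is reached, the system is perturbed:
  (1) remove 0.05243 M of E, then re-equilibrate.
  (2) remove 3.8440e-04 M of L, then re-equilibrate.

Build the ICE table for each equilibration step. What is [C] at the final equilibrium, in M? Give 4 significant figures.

[C]_eq = 0.1187 M

Q₀ = 0.008592 vs Keq = 31.56 ⇒ Q<K, forward
Step 1:
                  L         M         E         C
  init       0.1106    0.2192    0.1347   0.01148
  Δ         -0.1066   -0.1066    0.2132    0.1066
  eq       0.004019    0.1126    0.3479    0.1181
  solve Keq expr → x = 0.1066; check Q = 31.56
Then remove 0.05243 M of E.
Step 2:
                  L         M         E         C
  init     0.004019    0.1126    0.2954    0.1181
  Δ       -0.001027 -0.001027  0.002054  0.001027
  eq       0.002992    0.1116    0.2975    0.1191
  solve Keq expr → x = 0.001027; check Q = 31.56
Then remove 3.8440e-04 M of L.
Step 3:
                  L         M         E         C
  init     0.002608    0.1116    0.2975    0.1191
  Δ       3.5210e-04 3.5210e-04 -7.0421e-04 -3.5210e-04
  eq        0.00296    0.1119    0.2968    0.1187
  solve Keq expr → x = -3.5210e-04; check Q = 31.56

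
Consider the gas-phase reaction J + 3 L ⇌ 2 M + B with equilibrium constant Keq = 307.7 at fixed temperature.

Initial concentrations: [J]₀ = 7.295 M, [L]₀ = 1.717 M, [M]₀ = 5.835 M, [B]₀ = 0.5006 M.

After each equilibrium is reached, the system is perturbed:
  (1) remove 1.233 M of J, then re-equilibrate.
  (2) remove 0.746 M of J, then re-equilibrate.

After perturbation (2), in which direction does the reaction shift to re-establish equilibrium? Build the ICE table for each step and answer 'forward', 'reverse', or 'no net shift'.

Q₀ = 0.4616 vs Keq = 307.7 ⇒ Q<K, forward
Step 1:
                    J           L           M           B
  Initial       7.295       1.717       5.835      0.5006
  Change      -0.4795      -1.439      0.9591      0.4795
  Equil         6.815      0.2784       6.794      0.9801
  solve Keq expr → x = 0.4795; check Q = 307.7
Then remove 1.233 M of J.
Step 2:
                    J           L           M           B
  Initial       5.582      0.2784       6.794      0.9801
  Change     0.006026     0.01808    -0.01205   -0.006026
  Equil         5.588      0.2965       6.782      0.9741
  solve Keq expr → x = -0.006026; check Q = 307.7
Then remove 0.746 M of J.
Step 3:
                    J           L           M           B
  Initial       4.842      0.2965       6.782      0.9741
  Change     0.004548     0.01364   -0.009095   -0.004548
  Equil         4.847      0.3101       6.773      0.9696
  solve Keq expr → x = -0.004548; check Q = 307.7

Direction: reverse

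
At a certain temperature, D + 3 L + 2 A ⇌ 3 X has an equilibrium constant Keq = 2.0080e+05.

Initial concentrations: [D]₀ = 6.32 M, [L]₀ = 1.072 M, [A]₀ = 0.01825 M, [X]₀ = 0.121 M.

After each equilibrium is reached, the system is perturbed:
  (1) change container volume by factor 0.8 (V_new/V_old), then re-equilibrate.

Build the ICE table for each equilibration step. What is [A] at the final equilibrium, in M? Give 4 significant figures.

Q₀ = 0.6832 vs Keq = 2.0080e+05 ⇒ Q<K, forward
Step 1:
                   D          L          A          X
  Initial       6.32      1.072    0.01825      0.121
  Change   -0.009101    -0.0273    -0.0182     0.0273
  Equil        6.311      1.045 4.7513e-05     0.1483
  solve Keq expr → x = 0.009101; check Q = 2.0080e+05
Then change container volume by factor 0.8 (V_new/V_old).
Step 2:
                   D          L          A          X
  Initial      7.889      1.306 5.9392e-05     0.1854
  Change  -8.4422e-06 -2.5327e-05 -1.6884e-05 2.5327e-05
  Equil        7.889      1.306 4.2507e-05     0.1854
  solve Keq expr → x = 8.4422e-06; check Q = 2.0080e+05

[A]_eq = 4.2507e-05 M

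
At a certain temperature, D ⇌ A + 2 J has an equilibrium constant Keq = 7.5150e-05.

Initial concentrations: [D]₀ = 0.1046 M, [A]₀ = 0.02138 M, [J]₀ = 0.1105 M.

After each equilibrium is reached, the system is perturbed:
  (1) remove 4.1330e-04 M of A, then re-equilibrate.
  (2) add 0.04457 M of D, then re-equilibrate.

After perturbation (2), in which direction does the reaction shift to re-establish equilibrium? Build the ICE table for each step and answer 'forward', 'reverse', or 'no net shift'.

Q₀ = 0.002496 vs Keq = 7.5150e-05 ⇒ Q>K, reverse
Step 1:
                    D           A           J
  I            0.1046     0.02138      0.1105
  C           0.01955    -0.01955     -0.0391
  E            0.1241     0.00183      0.0714
  solve Keq expr → x = -0.01955; check Q = 7.5150e-05
Then remove 4.1330e-04 M of A.
Step 2:
                    D           A           J
  I            0.1241    0.001417      0.0714
  C       -3.7054e-04  3.7054e-04  7.4108e-04
  E            0.1238    0.001787     0.07214
  solve Keq expr → x = 3.7054e-04; check Q = 7.5150e-05
Then add 0.04457 M of D.
Step 3:
                    D           A           J
  I            0.1683    0.001787     0.07214
  C       -5.6174e-04  5.6174e-04    0.001123
  E            0.1678    0.002349     0.07326
  solve Keq expr → x = 5.6174e-04; check Q = 7.5150e-05

Direction: forward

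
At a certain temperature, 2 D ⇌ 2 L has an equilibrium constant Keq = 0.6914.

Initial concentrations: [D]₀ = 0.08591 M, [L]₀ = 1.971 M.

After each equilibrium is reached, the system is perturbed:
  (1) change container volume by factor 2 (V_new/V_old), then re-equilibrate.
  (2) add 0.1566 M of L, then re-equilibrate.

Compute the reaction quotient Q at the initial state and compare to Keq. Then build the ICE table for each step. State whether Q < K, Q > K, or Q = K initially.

Q₀ = 526.4; Q > K (proceeds reverse)

Q₀ = 526.4 vs Keq = 0.6914 ⇒ Q>K, reverse
Step 1:
                    D           L
  I           0.08591       1.971
  C             1.037      -1.037
  E             1.123      0.9338
  solve Keq expr → x = -0.5186; check Q = 0.6914
Then change container volume by factor 2 (V_new/V_old).
Step 2:
                    D           L
  I            0.5615      0.4669
  C                 0           0
  E            0.5615      0.4669
  solve Keq expr → x = 0; check Q = 0.6914
Then add 0.1566 M of L.
Step 3:
                    D           L
  I            0.5615      0.6235
  C            0.0855     -0.0855
  E             0.647       0.538
  solve Keq expr → x = -0.04275; check Q = 0.6914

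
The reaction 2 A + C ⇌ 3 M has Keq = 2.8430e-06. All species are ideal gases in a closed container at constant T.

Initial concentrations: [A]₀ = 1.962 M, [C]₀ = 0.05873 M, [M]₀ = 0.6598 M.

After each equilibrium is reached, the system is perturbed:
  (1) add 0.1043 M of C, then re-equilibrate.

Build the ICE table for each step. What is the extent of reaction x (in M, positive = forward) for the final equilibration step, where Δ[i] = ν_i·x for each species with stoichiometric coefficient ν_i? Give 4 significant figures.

x = 6.1812e-04 M

Q₀ = 1.271 vs Keq = 2.8430e-06 ⇒ Q>K, reverse
Step 1:
                   A          C          M
  init         1.962    0.05873     0.6598
  Δ           0.4289     0.2145    -0.6434
  eq           2.391     0.2732    0.01644
  solve Keq expr → x = -0.2145; check Q = 2.8430e-06
Then add 0.1043 M of C.
Step 2:
                   A          C          M
  init         2.391     0.3775    0.01644
  Δ        -0.001236 -6.1812e-04   0.001854
  eq            2.39     0.3769    0.01829
  solve Keq expr → x = 6.1812e-04; check Q = 2.8430e-06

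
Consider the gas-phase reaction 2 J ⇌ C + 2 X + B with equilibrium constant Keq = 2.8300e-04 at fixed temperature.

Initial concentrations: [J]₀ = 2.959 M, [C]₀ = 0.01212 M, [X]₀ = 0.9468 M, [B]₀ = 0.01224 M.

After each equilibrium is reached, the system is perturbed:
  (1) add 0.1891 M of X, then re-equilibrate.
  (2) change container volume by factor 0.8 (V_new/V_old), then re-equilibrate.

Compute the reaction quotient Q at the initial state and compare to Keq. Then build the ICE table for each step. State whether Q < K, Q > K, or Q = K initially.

Q₀ = 1.5188e-05; Q < K (proceeds forward)

Q₀ = 1.5188e-05 vs Keq = 2.8300e-04 ⇒ Q<K, forward
Step 1:
                    J           C           X           B
  init          2.959     0.01212      0.9468     0.01224
  Δ           -0.0711     0.03555      0.0711     0.03555
  eq            2.888     0.04767       1.018     0.04779
  solve Keq expr → x = 0.03555; check Q = 2.8300e-04
Then add 0.1891 M of X.
Step 2:
                    J           C           X           B
  init          2.888     0.04767       1.207     0.04779
  Δ           0.01365   -0.006825    -0.01365   -0.006825
  eq            2.902     0.04084       1.193     0.04096
  solve Keq expr → x = -0.006825; check Q = 2.8300e-04
Then change container volume by factor 0.8 (V_new/V_old).
Step 3:
                    J           C           X           B
  init          3.627     0.05105       1.492      0.0512
  Δ           0.01896   -0.009482    -0.01896   -0.009482
  eq            3.646     0.04157       1.473     0.04172
  solve Keq expr → x = -0.009482; check Q = 2.8300e-04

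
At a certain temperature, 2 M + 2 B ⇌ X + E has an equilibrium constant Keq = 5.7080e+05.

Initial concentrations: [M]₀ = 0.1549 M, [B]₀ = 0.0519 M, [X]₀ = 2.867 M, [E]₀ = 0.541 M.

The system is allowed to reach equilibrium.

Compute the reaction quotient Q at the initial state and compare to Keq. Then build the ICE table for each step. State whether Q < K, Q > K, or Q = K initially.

Q₀ = 2.3999e+04; Q < K (proceeds forward)

Q₀ = 2.3999e+04 vs Keq = 5.7080e+05 ⇒ Q<K, forward
Step 1:
                    M           B           X           E
  Initial      0.1549      0.0519       2.867       0.541
  Change     -0.03756    -0.03756     0.01878     0.01878
  Equil        0.1173     0.01434       2.886      0.5598
  solve Keq expr → x = 0.01878; check Q = 5.7080e+05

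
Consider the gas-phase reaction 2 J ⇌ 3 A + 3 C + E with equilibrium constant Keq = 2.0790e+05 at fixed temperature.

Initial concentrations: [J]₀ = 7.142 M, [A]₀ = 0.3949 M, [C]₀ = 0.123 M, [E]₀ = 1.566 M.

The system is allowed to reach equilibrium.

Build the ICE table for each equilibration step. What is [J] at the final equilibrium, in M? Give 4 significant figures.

[J]_eq = 2.109 M

Q₀ = 3.5183e-06 vs Keq = 2.0790e+05 ⇒ Q<K, forward
Step 1:
                  J         A         C         E
  init        7.142    0.3949     0.123     1.566
  Δ          -5.033      7.55      7.55     2.517
  eq          2.109     7.945     7.673     4.083
  solve Keq expr → x = 2.517; check Q = 2.0790e+05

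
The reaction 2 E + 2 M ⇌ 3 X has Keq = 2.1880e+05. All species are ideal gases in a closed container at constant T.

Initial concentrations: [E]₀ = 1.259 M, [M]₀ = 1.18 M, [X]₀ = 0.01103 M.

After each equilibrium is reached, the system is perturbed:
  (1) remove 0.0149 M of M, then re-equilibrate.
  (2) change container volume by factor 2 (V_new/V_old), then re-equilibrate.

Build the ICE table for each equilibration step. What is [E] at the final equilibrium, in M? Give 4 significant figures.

Q₀ = 6.0801e-07 vs Keq = 2.1880e+05 ⇒ Q<K, forward
Step 1:
                    E           M           X
  Initial       1.259        1.18     0.01103
  Change        -1.14       -1.14       1.709
  Equil        0.1194      0.0404        1.72
  solve Keq expr → x = 0.5698; check Q = 2.1880e+05
Then remove 0.0149 M of M.
Step 2:
                    E           M           X
  Initial      0.1194      0.0255        1.72
  Change      0.01097     0.01097    -0.01646
  Equil        0.1304     0.03647       1.704
  solve Keq expr → x = -0.005485; check Q = 2.1880e+05
Then change container volume by factor 2 (V_new/V_old).
Step 3:
                    E           M           X
  Initial     0.06519     0.01824       0.852
  Change     0.005287    0.005287    -0.00793
  Equil       0.07047     0.02352      0.8441
  solve Keq expr → x = -0.002643; check Q = 2.1880e+05

[E]_eq = 0.07047 M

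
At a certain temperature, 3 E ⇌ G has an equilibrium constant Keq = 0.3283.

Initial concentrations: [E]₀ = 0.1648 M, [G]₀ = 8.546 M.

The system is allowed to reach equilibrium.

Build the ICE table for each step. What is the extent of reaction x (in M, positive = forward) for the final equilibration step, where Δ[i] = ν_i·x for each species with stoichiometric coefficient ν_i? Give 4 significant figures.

x = -0.8971 M

Q₀ = 1909 vs Keq = 0.3283 ⇒ Q>K, reverse
Step 1:
                   E          G
  I           0.1648      8.546
  C            2.691    -0.8971
  E            2.856      7.649
  solve Keq expr → x = -0.8971; check Q = 0.3283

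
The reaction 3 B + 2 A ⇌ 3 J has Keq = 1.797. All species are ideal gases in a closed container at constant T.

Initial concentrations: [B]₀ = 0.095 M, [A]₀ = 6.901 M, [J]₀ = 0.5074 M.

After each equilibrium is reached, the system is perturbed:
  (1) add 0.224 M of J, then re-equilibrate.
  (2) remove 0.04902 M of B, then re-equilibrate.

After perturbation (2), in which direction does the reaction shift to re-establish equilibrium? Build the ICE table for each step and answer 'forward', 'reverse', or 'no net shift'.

Q₀ = 3.199 vs Keq = 1.797 ⇒ Q>K, reverse
Step 1:
                    B           A           J
  init          0.095       6.901      0.5074
  Δ           0.01632     0.01088    -0.01632
  eq           0.1113       6.912      0.4911
  solve Keq expr → x = -0.00544; check Q = 1.797
Then add 0.224 M of J.
Step 2:
                    B           A           J
  init         0.1113       6.912      0.7151
  Δ           0.04107     0.02738    -0.04107
  eq           0.1524       6.939       0.674
  solve Keq expr → x = -0.01369; check Q = 1.797
Then remove 0.04902 M of B.
Step 3:
                    B           A           J
  init         0.1034       6.939       0.674
  Δ           0.03968     0.02646    -0.03968
  eq           0.1431       6.966      0.6343
  solve Keq expr → x = -0.01323; check Q = 1.797

Direction: reverse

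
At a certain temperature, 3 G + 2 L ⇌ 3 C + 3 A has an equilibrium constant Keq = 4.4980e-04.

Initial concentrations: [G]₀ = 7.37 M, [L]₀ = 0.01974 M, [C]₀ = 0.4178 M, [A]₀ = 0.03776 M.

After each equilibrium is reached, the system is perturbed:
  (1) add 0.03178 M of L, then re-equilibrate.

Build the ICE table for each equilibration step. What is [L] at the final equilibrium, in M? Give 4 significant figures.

Q₀ = 2.5171e-05 vs Keq = 4.4980e-04 ⇒ Q<K, forward
Step 1:
                    G           L           C           A
  Initial        7.37     0.01974      0.4178     0.03776
  Change      -0.0167    -0.01113      0.0167      0.0167
  Equil         7.353    0.008607      0.4345     0.05446
  solve Keq expr → x = 0.005566; check Q = 4.4980e-04
Then add 0.03178 M of L.
Step 2:
                    G           L           C           A
  Initial       7.353     0.04039      0.4345     0.05446
  Change     -0.03179    -0.02119     0.03179     0.03179
  Equil         7.322      0.0192      0.4663     0.08625
  solve Keq expr → x = 0.0106; check Q = 4.4980e-04

[L]_eq = 0.0192 M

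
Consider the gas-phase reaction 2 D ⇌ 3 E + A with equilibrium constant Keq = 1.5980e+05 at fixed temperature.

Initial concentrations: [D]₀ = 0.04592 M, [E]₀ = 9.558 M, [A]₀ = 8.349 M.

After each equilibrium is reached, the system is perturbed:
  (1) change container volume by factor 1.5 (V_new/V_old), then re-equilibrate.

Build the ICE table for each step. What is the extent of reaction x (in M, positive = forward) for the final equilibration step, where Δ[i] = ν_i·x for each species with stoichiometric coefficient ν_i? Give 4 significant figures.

x = 0.02193 M

Q₀ = 3.4573e+06 vs Keq = 1.5980e+05 ⇒ Q>K, reverse
Step 1:
                    D           E           A
  I           0.04592       9.558       8.349
  C            0.1588     -0.2381    -0.07938
  E            0.2047        9.32        8.27
  solve Keq expr → x = -0.07938; check Q = 1.5980e+05
Then change container volume by factor 1.5 (V_new/V_old).
Step 2:
                    D           E           A
  I            0.1365       6.213       5.513
  C          -0.04385     0.06578     0.02193
  E            0.0926       6.279       5.535
  solve Keq expr → x = 0.02193; check Q = 1.5980e+05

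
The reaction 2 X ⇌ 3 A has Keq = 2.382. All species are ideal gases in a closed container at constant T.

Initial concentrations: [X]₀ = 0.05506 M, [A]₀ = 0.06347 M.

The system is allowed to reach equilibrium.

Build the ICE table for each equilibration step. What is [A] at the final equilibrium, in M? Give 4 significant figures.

[A]_eq = 0.1104 M

Q₀ = 0.08434 vs Keq = 2.382 ⇒ Q<K, forward
Step 1:
                  X         A
  I         0.05506   0.06347
  C        -0.03129   0.04694
  E         0.02377    0.1104
  solve Keq expr → x = 0.01565; check Q = 2.382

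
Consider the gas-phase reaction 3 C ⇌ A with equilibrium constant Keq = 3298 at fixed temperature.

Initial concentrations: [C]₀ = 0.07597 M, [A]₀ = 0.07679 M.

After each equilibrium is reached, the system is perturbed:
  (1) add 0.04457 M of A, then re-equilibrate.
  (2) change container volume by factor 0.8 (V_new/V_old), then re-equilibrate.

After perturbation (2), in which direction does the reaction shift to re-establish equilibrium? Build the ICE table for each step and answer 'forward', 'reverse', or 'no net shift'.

Direction: forward

Q₀ = 175.1 vs Keq = 3298 ⇒ Q<K, forward
Step 1:
                    C           A
  init        0.07597     0.07679
  Δ          -0.04564     0.01521
  eq          0.03033       0.092
  solve Keq expr → x = 0.01521; check Q = 3298
Then add 0.04457 M of A.
Step 2:
                    C           A
  init        0.03033      0.1366
  Δ          0.004151   -0.001384
  eq          0.03448      0.1352
  solve Keq expr → x = -0.001384; check Q = 3298
Then change container volume by factor 0.8 (V_new/V_old).
Step 3:
                    C           A
  init         0.0431       0.169
  Δ         -0.005816    0.001939
  eq          0.03728      0.1709
  solve Keq expr → x = 0.001939; check Q = 3298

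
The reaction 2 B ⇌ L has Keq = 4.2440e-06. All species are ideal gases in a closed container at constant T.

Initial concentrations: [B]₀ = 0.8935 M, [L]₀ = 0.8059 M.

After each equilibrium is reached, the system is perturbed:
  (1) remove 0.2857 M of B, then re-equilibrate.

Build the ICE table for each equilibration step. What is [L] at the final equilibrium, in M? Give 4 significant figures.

[L]_eq = 2.0908e-05 M

Q₀ = 1.009 vs Keq = 4.2440e-06 ⇒ Q>K, reverse
Step 1:
                   B          L
  I           0.8935     0.8059
  C            1.612    -0.8059
  E            2.505 2.6636e-05
  solve Keq expr → x = -0.8059; check Q = 4.2440e-06
Then remove 0.2857 M of B.
Step 2:
                   B          L
  I             2.22 2.6636e-05
  C       1.1457e-05 -5.7286e-06
  E             2.22 2.0908e-05
  solve Keq expr → x = -5.7286e-06; check Q = 4.2440e-06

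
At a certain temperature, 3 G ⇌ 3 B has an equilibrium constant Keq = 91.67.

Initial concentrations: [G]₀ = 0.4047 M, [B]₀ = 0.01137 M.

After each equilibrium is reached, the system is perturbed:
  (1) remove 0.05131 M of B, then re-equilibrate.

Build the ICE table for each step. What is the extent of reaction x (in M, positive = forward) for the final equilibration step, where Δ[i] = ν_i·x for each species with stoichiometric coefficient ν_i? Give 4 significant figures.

Q₀ = 2.2176e-05 vs Keq = 91.67 ⇒ Q<K, forward
Step 1:
                   G          B
  init        0.4047    0.01137
  Δ          -0.3292     0.3292
  eq         0.07553     0.3405
  solve Keq expr → x = 0.1097; check Q = 91.67
Then remove 0.05131 M of B.
Step 2:
                   G          B
  init       0.07553     0.2892
  Δ        -0.009314   0.009314
  eq         0.06621     0.2985
  solve Keq expr → x = 0.003105; check Q = 91.67

x = 0.003105 M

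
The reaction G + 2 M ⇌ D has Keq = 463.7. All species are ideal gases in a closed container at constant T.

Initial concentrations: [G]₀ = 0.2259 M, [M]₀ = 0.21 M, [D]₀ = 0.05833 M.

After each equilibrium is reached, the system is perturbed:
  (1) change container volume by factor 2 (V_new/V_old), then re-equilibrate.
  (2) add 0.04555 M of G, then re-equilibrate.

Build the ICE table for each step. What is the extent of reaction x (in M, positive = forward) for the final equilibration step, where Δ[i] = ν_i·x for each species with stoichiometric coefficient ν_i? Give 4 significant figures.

x = 0.003392 M

Q₀ = 5.855 vs Keq = 463.7 ⇒ Q<K, forward
Step 1:
                  G         M         D
  I          0.2259      0.21   0.05833
  C        -0.08206   -0.1641   0.08206
  E          0.1438   0.04588    0.1404
  solve Keq expr → x = 0.08206; check Q = 463.7
Then change container volume by factor 2 (V_new/V_old).
Step 2:
                  G         M         D
  I         0.07192   0.02294    0.0702
  C        0.008785   0.01757 -0.008785
  E          0.0807   0.04051   0.06141
  solve Keq expr → x = -0.008785; check Q = 463.7
Then add 0.04555 M of G.
Step 3:
                  G         M         D
  I          0.1263   0.04051   0.06141
  C       -0.003392 -0.006783  0.003392
  E          0.1229   0.03373    0.0648
  solve Keq expr → x = 0.003392; check Q = 463.7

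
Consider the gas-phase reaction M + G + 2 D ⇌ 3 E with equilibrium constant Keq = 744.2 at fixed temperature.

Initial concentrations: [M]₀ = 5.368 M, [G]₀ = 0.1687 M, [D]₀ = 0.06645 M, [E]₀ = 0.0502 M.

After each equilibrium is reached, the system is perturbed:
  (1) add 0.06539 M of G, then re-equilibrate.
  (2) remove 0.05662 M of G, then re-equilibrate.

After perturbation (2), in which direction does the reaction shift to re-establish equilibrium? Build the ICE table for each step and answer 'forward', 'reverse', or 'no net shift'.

Q₀ = 0.03164 vs Keq = 744.2 ⇒ Q<K, forward
Step 1:
                  M         G         D         E
  I           5.368    0.1687   0.06645    0.0502
  C        -0.03202  -0.03202  -0.06405   0.09607
  E           5.336    0.1367  0.002401    0.1463
  solve Keq expr → x = 0.03202; check Q = 744.2
Then add 0.06539 M of G.
Step 2:
                  M         G         D         E
  I           5.336    0.2021  0.002401    0.1463
  C       -2.0640e-04 -2.0640e-04 -4.1279e-04 6.1919e-04
  E           5.336    0.2019  0.001989    0.1469
  solve Keq expr → x = 2.0640e-04; check Q = 744.2
Then remove 0.05662 M of G.
Step 3:
                  M         G         D         E
  I           5.336    0.1452  0.001989    0.1469
  C       1.7105e-04 1.7105e-04 3.4209e-04 -5.1314e-04
  E           5.336    0.1454  0.002331    0.1464
  solve Keq expr → x = -1.7105e-04; check Q = 744.2

Direction: reverse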